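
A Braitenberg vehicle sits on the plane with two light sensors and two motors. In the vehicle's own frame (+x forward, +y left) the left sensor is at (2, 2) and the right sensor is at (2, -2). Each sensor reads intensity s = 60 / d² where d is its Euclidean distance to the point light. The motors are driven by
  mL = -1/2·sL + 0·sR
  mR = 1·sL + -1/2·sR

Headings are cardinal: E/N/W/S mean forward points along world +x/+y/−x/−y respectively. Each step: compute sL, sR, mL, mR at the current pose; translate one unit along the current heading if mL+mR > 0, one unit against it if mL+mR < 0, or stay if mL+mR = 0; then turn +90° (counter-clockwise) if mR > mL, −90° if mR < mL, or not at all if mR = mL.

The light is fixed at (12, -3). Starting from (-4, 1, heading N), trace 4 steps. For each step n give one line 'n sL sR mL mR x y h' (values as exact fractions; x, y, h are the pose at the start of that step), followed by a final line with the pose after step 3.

0 1/6 15/58 -1/12 13/348 -4 1 N
1 12/65 60/349 -6/65 2238/22685 -4 0 W
2 30/113 30/181 -15/113 3735/20453 -5 0 S
3 60/241 4/15 -30/241 418/3615 -5 -1 E
final -6 -1 N

n=0: pose=(-4,1,N); sL=1/6, sR=15/58; mL=-1/12, mR=13/348; mL+mR=-4/87 → advance -1; mR−mL=7/58 → turn +1·90°
n=1: pose=(-4,0,W); sL=12/65, sR=60/349; mL=-6/65, mR=2238/22685; mL+mR=144/22685 → advance +1; mR−mL=4332/22685 → turn +1·90°
n=2: pose=(-5,0,S); sL=30/113, sR=30/181; mL=-15/113, mR=3735/20453; mL+mR=1020/20453 → advance +1; mR−mL=6450/20453 → turn +1·90°
n=3: pose=(-5,-1,E); sL=60/241, sR=4/15; mL=-30/241, mR=418/3615; mL+mR=-32/3615 → advance -1; mR−mL=868/3615 → turn +1·90°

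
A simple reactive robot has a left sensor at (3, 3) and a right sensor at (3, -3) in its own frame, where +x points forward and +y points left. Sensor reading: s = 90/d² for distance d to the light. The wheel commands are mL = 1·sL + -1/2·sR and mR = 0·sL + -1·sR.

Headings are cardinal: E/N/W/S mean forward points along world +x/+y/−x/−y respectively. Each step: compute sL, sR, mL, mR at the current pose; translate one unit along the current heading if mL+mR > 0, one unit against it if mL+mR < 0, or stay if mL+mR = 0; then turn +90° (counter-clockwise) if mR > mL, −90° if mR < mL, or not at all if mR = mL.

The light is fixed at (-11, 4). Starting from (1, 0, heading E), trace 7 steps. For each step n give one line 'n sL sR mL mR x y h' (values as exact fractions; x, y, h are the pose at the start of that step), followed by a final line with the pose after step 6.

0 45/113 45/137 7245/30962 -45/137 1 0 E
1 18/49 90/113 -171/5537 -90/113 0 0 S
2 9/10 45/32 63/320 -45/32 0 1 W
3 10/9 2/5 41/45 -2/5 1 1 N
4 45/113 9/25 1233/5650 -9/25 1 2 E
5 90/221 90/89 -1935/19669 -90/89 0 2 S
6 9/8 45/34 63/136 -45/34 0 3 W
final 1 3 N

n=0: pose=(1,0,E); sL=45/113, sR=45/137; mL=7245/30962, mR=-45/137; mL+mR=-2925/30962 → advance -1; mR−mL=-17415/30962 → turn -1·90°
n=1: pose=(0,0,S); sL=18/49, sR=90/113; mL=-171/5537, mR=-90/113; mL+mR=-4581/5537 → advance -1; mR−mL=-4239/5537 → turn -1·90°
n=2: pose=(0,1,W); sL=9/10, sR=45/32; mL=63/320, mR=-45/32; mL+mR=-387/320 → advance -1; mR−mL=-513/320 → turn -1·90°
n=3: pose=(1,1,N); sL=10/9, sR=2/5; mL=41/45, mR=-2/5; mL+mR=23/45 → advance +1; mR−mL=-59/45 → turn -1·90°
n=4: pose=(1,2,E); sL=45/113, sR=9/25; mL=1233/5650, mR=-9/25; mL+mR=-801/5650 → advance -1; mR−mL=-3267/5650 → turn -1·90°
n=5: pose=(0,2,S); sL=90/221, sR=90/89; mL=-1935/19669, mR=-90/89; mL+mR=-21825/19669 → advance -1; mR−mL=-17955/19669 → turn -1·90°
n=6: pose=(0,3,W); sL=9/8, sR=45/34; mL=63/136, mR=-45/34; mL+mR=-117/136 → advance -1; mR−mL=-243/136 → turn -1·90°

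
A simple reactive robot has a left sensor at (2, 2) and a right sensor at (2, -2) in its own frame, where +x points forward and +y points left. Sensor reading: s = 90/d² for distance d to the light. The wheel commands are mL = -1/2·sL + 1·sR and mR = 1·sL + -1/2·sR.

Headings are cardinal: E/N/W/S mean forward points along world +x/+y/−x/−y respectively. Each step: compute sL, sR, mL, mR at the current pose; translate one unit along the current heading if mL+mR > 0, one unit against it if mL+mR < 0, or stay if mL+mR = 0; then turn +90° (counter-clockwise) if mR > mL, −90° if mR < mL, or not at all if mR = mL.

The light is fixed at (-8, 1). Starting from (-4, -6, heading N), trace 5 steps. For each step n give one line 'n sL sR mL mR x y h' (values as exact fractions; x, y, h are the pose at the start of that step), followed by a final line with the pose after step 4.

0 90/29 90/61 -135/1769 4185/1769 -4 -6 N
1 45/34 9/2 261/68 -63/68 -4 -5 W
2 90/17 90/41 -315/697 2925/697 -5 -5 N
3 9/5 9 81/10 -27/10 -5 -4 W
4 10 18/5 -7/5 41/5 -6 -4 N
final -6 -3 W

n=0: pose=(-4,-6,N); sL=90/29, sR=90/61; mL=-135/1769, mR=4185/1769; mL+mR=4050/1769 → advance +1; mR−mL=4320/1769 → turn +1·90°
n=1: pose=(-4,-5,W); sL=45/34, sR=9/2; mL=261/68, mR=-63/68; mL+mR=99/34 → advance +1; mR−mL=-81/17 → turn -1·90°
n=2: pose=(-5,-5,N); sL=90/17, sR=90/41; mL=-315/697, mR=2925/697; mL+mR=2610/697 → advance +1; mR−mL=3240/697 → turn +1·90°
n=3: pose=(-5,-4,W); sL=9/5, sR=9; mL=81/10, mR=-27/10; mL+mR=27/5 → advance +1; mR−mL=-54/5 → turn -1·90°
n=4: pose=(-6,-4,N); sL=10, sR=18/5; mL=-7/5, mR=41/5; mL+mR=34/5 → advance +1; mR−mL=48/5 → turn +1·90°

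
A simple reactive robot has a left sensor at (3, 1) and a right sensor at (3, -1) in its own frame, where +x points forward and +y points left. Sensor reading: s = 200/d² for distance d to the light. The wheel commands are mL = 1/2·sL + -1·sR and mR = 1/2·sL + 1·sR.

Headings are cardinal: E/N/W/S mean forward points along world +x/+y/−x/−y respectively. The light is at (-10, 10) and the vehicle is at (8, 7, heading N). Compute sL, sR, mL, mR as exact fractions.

left sensor world pos  = (7, 10); dL² = 289
right sensor world pos = (9, 10); dR² = 361
sL = 200/289 = 200/289
sR = 200/361 = 200/361
mL = 1/2·sL + -1·sR = -21700/104329
mR = 1/2·sL + 1·sR = 93900/104329

200/289 200/361 -21700/104329 93900/104329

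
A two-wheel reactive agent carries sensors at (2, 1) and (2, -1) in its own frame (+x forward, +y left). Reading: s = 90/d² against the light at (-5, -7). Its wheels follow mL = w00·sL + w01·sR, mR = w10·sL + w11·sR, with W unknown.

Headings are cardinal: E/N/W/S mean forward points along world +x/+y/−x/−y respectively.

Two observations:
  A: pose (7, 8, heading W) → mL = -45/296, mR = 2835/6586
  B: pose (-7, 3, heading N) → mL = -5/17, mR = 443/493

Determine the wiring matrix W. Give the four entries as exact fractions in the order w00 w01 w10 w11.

-1/2 0 1 1/2

obs A: pose=(7,8,W) → sL=45/148, sR=45/178, mL=-45/296, mR=2835/6586
obs B: pose=(-7,3,N) → sL=10/17, sR=18/29, mL=-5/17, mR=443/493
sensor matrix S = [[45/148, 45/178], [10/17, 18/29]]; det S = 129915/3246898
solve [mL_A; mL_B] = S·[w00; w01] and [mR_A; mR_B] = S·[w10; w11]:
  w00 = -1/2, w01 = 0, w10 = 1, w11 = 1/2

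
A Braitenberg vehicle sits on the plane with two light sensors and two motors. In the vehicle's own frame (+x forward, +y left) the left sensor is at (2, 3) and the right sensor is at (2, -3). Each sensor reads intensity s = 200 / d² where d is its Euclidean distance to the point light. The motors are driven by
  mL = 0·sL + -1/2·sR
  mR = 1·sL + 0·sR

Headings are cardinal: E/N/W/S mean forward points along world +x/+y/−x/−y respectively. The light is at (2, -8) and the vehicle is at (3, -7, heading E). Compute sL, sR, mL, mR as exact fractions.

8 200/13 -100/13 8

left sensor world pos  = (5, -4); dL² = 25
right sensor world pos = (5, -10); dR² = 13
sL = 200/25 = 8
sR = 200/13 = 200/13
mL = 0·sL + -1/2·sR = -100/13
mR = 1·sL + 0·sR = 8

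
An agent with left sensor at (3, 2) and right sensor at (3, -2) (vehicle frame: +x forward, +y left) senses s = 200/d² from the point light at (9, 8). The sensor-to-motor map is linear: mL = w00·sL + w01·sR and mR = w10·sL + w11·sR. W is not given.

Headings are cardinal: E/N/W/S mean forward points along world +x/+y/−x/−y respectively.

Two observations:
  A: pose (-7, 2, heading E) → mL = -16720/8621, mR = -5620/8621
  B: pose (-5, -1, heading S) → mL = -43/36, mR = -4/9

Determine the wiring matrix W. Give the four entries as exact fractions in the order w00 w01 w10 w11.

obs A: pose=(-7,2,E) → sL=40/37, sR=200/233, mL=-16720/8621, mR=-5620/8621
obs B: pose=(-5,-1,S) → sL=25/36, sR=1/2, mL=-43/36, mR=-4/9
sensor matrix S = [[40/37, 200/233], [25/36, 1/2]]; det S = -4310/77589
solve [mL_A; mL_B] = S·[w00; w01] and [mR_A; mR_B] = S·[w10; w11]:
  w00 = -1, w01 = -1, w10 = -1, w11 = 1/2

-1 -1 -1 1/2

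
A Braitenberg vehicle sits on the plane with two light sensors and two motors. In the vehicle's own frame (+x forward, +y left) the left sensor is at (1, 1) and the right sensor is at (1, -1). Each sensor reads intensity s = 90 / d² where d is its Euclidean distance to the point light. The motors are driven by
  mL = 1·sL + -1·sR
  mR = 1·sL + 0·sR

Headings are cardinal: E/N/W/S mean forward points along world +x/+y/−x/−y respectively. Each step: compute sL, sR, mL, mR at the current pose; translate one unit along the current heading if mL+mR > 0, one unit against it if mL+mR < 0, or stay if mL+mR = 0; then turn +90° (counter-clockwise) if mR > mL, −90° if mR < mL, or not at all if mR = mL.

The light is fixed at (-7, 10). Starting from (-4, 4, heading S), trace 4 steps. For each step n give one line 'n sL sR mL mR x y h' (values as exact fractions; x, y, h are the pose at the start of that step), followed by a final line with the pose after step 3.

0 18/13 90/53 -216/689 18/13 -4 4 S
1 45/26 9/8 63/104 45/26 -4 3 E
2 2 90/61 32/61 2 -3 3 N
3 45/29 45/17 -540/493 45/29 -3 4 W
final -4 4 S

n=0: pose=(-4,4,S); sL=18/13, sR=90/53; mL=-216/689, mR=18/13; mL+mR=738/689 → advance +1; mR−mL=90/53 → turn +1·90°
n=1: pose=(-4,3,E); sL=45/26, sR=9/8; mL=63/104, mR=45/26; mL+mR=243/104 → advance +1; mR−mL=9/8 → turn +1·90°
n=2: pose=(-3,3,N); sL=2, sR=90/61; mL=32/61, mR=2; mL+mR=154/61 → advance +1; mR−mL=90/61 → turn +1·90°
n=3: pose=(-3,4,W); sL=45/29, sR=45/17; mL=-540/493, mR=45/29; mL+mR=225/493 → advance +1; mR−mL=45/17 → turn +1·90°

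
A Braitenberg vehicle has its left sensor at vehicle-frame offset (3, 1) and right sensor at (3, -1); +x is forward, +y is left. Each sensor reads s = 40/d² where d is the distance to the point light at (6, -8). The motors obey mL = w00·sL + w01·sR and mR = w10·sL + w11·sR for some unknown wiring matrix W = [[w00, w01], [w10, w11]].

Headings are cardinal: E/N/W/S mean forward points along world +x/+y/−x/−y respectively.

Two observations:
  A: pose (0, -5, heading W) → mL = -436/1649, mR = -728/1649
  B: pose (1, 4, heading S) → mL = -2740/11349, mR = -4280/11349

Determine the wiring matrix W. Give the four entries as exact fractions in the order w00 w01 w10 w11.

-1 1/2 -1/2 -1/2

obs A: pose=(0,-5,W) → sL=8/17, sR=40/97, mL=-436/1649, mR=-728/1649
obs B: pose=(1,4,S) → sL=40/97, sR=40/117, mL=-2740/11349, mR=-4280/11349
sensor matrix S = [[8/17, 40/97], [40/97, 40/117]]; det S = -171520/18714501
solve [mL_A; mL_B] = S·[w00; w01] and [mR_A; mR_B] = S·[w10; w11]:
  w00 = -1, w01 = 1/2, w10 = -1/2, w11 = -1/2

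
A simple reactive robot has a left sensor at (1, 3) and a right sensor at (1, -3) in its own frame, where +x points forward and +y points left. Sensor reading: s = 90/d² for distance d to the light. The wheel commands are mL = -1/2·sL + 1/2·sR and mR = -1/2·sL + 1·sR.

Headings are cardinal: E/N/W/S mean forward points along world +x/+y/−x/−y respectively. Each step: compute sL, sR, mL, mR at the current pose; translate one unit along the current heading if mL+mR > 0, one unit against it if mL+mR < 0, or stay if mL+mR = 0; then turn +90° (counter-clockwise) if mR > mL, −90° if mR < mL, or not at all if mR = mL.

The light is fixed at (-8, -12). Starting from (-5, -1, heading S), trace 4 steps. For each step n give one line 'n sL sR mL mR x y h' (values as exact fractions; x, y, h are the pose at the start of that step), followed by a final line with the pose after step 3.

n=0: pose=(-5,-1,S); sL=45/68, sR=9/10; mL=81/680, mR=387/680; mL+mR=117/170 → advance +1; mR−mL=9/20 → turn +1·90°
n=1: pose=(-5,-2,E); sL=18/37, sR=18/13; mL=216/481, mR=549/481; mL+mR=765/481 → advance +1; mR−mL=9/13 → turn +1·90°
n=2: pose=(-4,-2,N); sL=45/61, sR=9/17; mL=-108/1037, mR=333/2074; mL+mR=117/2074 → advance +1; mR−mL=9/34 → turn +1·90°
n=3: pose=(-4,-1,W); sL=90/73, sR=18/41; mL=-1188/2993, mR=-531/2993; mL+mR=-1719/2993 → advance -1; mR−mL=9/41 → turn +1·90°

0 45/68 9/10 81/680 387/680 -5 -1 S
1 18/37 18/13 216/481 549/481 -5 -2 E
2 45/61 9/17 -108/1037 333/2074 -4 -2 N
3 90/73 18/41 -1188/2993 -531/2993 -4 -1 W
final -3 -1 S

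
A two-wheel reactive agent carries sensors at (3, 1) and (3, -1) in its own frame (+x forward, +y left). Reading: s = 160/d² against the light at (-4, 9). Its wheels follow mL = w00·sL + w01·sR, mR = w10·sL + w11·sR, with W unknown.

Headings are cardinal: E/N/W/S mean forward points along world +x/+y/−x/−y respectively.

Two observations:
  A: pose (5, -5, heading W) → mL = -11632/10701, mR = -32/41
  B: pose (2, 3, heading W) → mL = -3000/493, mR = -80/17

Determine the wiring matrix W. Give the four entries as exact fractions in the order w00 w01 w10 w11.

-1/2 -1 0 -1

obs A: pose=(5,-5,W) → sL=160/261, sR=32/41, mL=-11632/10701, mR=-32/41
obs B: pose=(2,3,W) → sL=80/29, sR=80/17, mL=-3000/493, mR=-80/17
sensor matrix S = [[160/261, 32/41], [80/29, 80/17]]; det S = 133120/181917
solve [mL_A; mL_B] = S·[w00; w01] and [mR_A; mR_B] = S·[w10; w11]:
  w00 = -1/2, w01 = -1, w10 = 0, w11 = -1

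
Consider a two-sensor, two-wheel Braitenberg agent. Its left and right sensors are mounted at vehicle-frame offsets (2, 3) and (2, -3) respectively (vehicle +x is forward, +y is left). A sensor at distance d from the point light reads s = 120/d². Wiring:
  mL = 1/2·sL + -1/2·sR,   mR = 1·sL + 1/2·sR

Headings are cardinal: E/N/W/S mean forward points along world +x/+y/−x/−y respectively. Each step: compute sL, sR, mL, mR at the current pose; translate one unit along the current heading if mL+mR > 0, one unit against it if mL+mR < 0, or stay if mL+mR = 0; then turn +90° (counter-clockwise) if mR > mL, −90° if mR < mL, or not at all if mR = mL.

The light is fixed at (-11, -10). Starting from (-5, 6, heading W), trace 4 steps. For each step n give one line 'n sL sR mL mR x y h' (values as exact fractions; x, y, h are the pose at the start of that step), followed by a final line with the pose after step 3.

0 24/37 120/377 2304/13949 11268/13949 -5 6 W
1 6/13 3/5 -9/130 99/130 -6 6 S
2 120/373 120/193 -10800/71989 45540/71989 -6 5 E
3 60/149 12/37 216/5513 3114/5513 -5 5 N
final -5 6 W

n=0: pose=(-5,6,W); sL=24/37, sR=120/377; mL=2304/13949, mR=11268/13949; mL+mR=36/37 → advance +1; mR−mL=8964/13949 → turn +1·90°
n=1: pose=(-6,6,S); sL=6/13, sR=3/5; mL=-9/130, mR=99/130; mL+mR=9/13 → advance +1; mR−mL=54/65 → turn +1·90°
n=2: pose=(-6,5,E); sL=120/373, sR=120/193; mL=-10800/71989, mR=45540/71989; mL+mR=180/373 → advance +1; mR−mL=56340/71989 → turn +1·90°
n=3: pose=(-5,5,N); sL=60/149, sR=12/37; mL=216/5513, mR=3114/5513; mL+mR=90/149 → advance +1; mR−mL=2898/5513 → turn +1·90°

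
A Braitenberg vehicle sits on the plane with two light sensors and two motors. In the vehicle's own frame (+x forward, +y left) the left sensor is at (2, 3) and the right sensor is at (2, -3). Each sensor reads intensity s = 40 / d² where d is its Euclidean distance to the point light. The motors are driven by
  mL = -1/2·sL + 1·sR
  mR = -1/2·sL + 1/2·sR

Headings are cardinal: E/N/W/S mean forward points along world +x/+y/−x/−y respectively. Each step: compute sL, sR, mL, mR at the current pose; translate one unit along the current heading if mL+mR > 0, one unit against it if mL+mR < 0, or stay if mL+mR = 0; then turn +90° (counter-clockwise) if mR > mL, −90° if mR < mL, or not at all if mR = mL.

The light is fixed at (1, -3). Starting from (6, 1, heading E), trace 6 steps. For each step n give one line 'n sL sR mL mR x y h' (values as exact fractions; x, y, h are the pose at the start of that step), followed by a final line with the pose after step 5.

0 20/49 4/5 146/245 48/245 6 1 E
1 8/17 40/13 628/221 288/221 7 1 S
2 5/2 10/13 -25/52 -45/52 7 0 W
3 40/41 8/25 -172/1025 -336/1025 8 0 N
4 20/53 20/41 650/2173 120/2173 8 -1 E
5 40/121 8/5 868/605 384/605 9 -1 S
final 9 -2 W

n=0: pose=(6,1,E); sL=20/49, sR=4/5; mL=146/245, mR=48/245; mL+mR=194/245 → advance +1; mR−mL=-2/5 → turn -1·90°
n=1: pose=(7,1,S); sL=8/17, sR=40/13; mL=628/221, mR=288/221; mL+mR=916/221 → advance +1; mR−mL=-20/13 → turn -1·90°
n=2: pose=(7,0,W); sL=5/2, sR=10/13; mL=-25/52, mR=-45/52; mL+mR=-35/26 → advance -1; mR−mL=-5/13 → turn -1·90°
n=3: pose=(8,0,N); sL=40/41, sR=8/25; mL=-172/1025, mR=-336/1025; mL+mR=-508/1025 → advance -1; mR−mL=-4/25 → turn -1·90°
n=4: pose=(8,-1,E); sL=20/53, sR=20/41; mL=650/2173, mR=120/2173; mL+mR=770/2173 → advance +1; mR−mL=-10/41 → turn -1·90°
n=5: pose=(9,-1,S); sL=40/121, sR=8/5; mL=868/605, mR=384/605; mL+mR=1252/605 → advance +1; mR−mL=-4/5 → turn -1·90°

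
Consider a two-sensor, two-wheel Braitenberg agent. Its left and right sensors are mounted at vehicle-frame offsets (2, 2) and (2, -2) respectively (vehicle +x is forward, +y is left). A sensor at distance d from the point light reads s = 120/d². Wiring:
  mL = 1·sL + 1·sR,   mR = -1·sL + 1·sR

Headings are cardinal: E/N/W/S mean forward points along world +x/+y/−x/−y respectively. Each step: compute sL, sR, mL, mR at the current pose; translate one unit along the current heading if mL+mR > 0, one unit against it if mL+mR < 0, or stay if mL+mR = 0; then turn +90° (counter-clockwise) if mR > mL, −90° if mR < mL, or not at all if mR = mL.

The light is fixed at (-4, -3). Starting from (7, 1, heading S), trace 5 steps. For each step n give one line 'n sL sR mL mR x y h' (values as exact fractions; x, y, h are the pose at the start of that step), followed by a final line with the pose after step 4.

0 120/173 24/17 6192/2941 2112/2941 7 1 S
1 60/41 60/53 5640/2173 -720/2173 7 0 W
2 120/89 120/169 30960/15041 -9600/15041 6 0 N
3 2/3 30/37 164/111 16/111 6 1 E
4 120/173 24/17 6192/2941 2112/2941 7 1 S
final 7 0 W

n=0: pose=(7,1,S); sL=120/173, sR=24/17; mL=6192/2941, mR=2112/2941; mL+mR=48/17 → advance +1; mR−mL=-240/173 → turn -1·90°
n=1: pose=(7,0,W); sL=60/41, sR=60/53; mL=5640/2173, mR=-720/2173; mL+mR=120/53 → advance +1; mR−mL=-120/41 → turn -1·90°
n=2: pose=(6,0,N); sL=120/89, sR=120/169; mL=30960/15041, mR=-9600/15041; mL+mR=240/169 → advance +1; mR−mL=-240/89 → turn -1·90°
n=3: pose=(6,1,E); sL=2/3, sR=30/37; mL=164/111, mR=16/111; mL+mR=60/37 → advance +1; mR−mL=-4/3 → turn -1·90°
n=4: pose=(7,1,S); sL=120/173, sR=24/17; mL=6192/2941, mR=2112/2941; mL+mR=48/17 → advance +1; mR−mL=-240/173 → turn -1·90°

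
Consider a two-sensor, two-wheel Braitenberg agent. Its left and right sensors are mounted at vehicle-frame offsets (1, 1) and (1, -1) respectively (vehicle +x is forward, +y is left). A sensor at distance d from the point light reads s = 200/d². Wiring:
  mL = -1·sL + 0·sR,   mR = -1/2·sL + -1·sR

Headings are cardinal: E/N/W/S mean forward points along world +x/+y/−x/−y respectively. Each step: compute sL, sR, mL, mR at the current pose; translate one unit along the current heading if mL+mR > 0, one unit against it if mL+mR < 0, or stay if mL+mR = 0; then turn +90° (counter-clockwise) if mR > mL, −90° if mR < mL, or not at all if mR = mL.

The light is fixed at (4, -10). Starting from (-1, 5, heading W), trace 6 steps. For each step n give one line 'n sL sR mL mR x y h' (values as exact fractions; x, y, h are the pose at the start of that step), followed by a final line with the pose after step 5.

n=0: pose=(-1,5,W); sL=25/29, sR=50/73; mL=-25/29, mR=-4725/4234; mL+mR=-8375/4234 → advance -1; mR−mL=-1075/4234 → turn -1·90°
n=1: pose=(0,5,N); sL=200/281, sR=40/53; mL=-200/281, mR=-16540/14893; mL+mR=-27140/14893 → advance -1; mR−mL=-5940/14893 → turn -1·90°
n=2: pose=(0,4,E); sL=100/117, sR=100/89; mL=-100/117, mR=-16150/10413; mL+mR=-8350/3471 → advance -1; mR−mL=-7250/10413 → turn -1·90°
n=3: pose=(-1,4,S); sL=40/37, sR=40/41; mL=-40/37, mR=-2300/1517; mL+mR=-3940/1517 → advance -1; mR−mL=-660/1517 → turn -1·90°
n=4: pose=(-1,5,W); sL=25/29, sR=50/73; mL=-25/29, mR=-4725/4234; mL+mR=-8375/4234 → advance -1; mR−mL=-1075/4234 → turn -1·90°
n=5: pose=(0,5,N); sL=200/281, sR=40/53; mL=-200/281, mR=-16540/14893; mL+mR=-27140/14893 → advance -1; mR−mL=-5940/14893 → turn -1·90°

0 25/29 50/73 -25/29 -4725/4234 -1 5 W
1 200/281 40/53 -200/281 -16540/14893 0 5 N
2 100/117 100/89 -100/117 -16150/10413 0 4 E
3 40/37 40/41 -40/37 -2300/1517 -1 4 S
4 25/29 50/73 -25/29 -4725/4234 -1 5 W
5 200/281 40/53 -200/281 -16540/14893 0 5 N
final 0 4 E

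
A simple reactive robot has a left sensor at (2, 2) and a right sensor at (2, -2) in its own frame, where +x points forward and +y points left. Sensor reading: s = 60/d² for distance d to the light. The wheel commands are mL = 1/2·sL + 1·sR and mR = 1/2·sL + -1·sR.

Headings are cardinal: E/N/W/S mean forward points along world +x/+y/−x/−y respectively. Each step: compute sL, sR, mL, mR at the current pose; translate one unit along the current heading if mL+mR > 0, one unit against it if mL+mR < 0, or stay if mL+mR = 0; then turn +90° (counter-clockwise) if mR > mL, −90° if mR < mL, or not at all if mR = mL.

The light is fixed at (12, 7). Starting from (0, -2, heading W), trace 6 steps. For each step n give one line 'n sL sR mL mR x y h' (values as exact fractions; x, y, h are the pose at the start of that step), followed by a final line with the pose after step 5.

n=0: pose=(0,-2,W); sL=60/317, sR=12/49; mL=5274/15533, mR=-2334/15533; mL+mR=60/317 → advance +1; mR−mL=-24/49 → turn -1·90°
n=1: pose=(-1,-2,N); sL=30/137, sR=6/17; mL=1077/2329, mR=-567/2329; mL+mR=30/137 → advance +1; mR−mL=-12/17 → turn -1·90°
n=2: pose=(-1,-1,E); sL=60/157, sR=60/221; mL=16050/34697, mR=-2790/34697; mL+mR=60/157 → advance +1; mR−mL=-120/221 → turn -1·90°
n=3: pose=(0,-1,S); sL=3/10, sR=15/74; mL=261/740, mR=-39/740; mL+mR=3/10 → advance +1; mR−mL=-15/37 → turn -1·90°
n=4: pose=(0,-2,W); sL=60/317, sR=12/49; mL=5274/15533, mR=-2334/15533; mL+mR=60/317 → advance +1; mR−mL=-24/49 → turn -1·90°
n=5: pose=(-1,-2,N); sL=30/137, sR=6/17; mL=1077/2329, mR=-567/2329; mL+mR=30/137 → advance +1; mR−mL=-12/17 → turn -1·90°

0 60/317 12/49 5274/15533 -2334/15533 0 -2 W
1 30/137 6/17 1077/2329 -567/2329 -1 -2 N
2 60/157 60/221 16050/34697 -2790/34697 -1 -1 E
3 3/10 15/74 261/740 -39/740 0 -1 S
4 60/317 12/49 5274/15533 -2334/15533 0 -2 W
5 30/137 6/17 1077/2329 -567/2329 -1 -2 N
final -1 -1 E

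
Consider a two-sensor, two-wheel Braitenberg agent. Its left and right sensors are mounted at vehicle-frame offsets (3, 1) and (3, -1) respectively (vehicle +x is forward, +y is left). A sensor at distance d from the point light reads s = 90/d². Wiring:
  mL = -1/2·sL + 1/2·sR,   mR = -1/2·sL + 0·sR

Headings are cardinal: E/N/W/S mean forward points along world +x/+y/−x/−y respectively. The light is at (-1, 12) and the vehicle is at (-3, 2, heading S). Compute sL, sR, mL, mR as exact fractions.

left sensor world pos  = (-2, -1); dL² = 170
right sensor world pos = (-4, -1); dR² = 178
sL = 90/170 = 9/17
sR = 90/178 = 45/89
mL = -1/2·sL + 1/2·sR = -18/1513
mR = -1/2·sL + 0·sR = -9/34

9/17 45/89 -18/1513 -9/34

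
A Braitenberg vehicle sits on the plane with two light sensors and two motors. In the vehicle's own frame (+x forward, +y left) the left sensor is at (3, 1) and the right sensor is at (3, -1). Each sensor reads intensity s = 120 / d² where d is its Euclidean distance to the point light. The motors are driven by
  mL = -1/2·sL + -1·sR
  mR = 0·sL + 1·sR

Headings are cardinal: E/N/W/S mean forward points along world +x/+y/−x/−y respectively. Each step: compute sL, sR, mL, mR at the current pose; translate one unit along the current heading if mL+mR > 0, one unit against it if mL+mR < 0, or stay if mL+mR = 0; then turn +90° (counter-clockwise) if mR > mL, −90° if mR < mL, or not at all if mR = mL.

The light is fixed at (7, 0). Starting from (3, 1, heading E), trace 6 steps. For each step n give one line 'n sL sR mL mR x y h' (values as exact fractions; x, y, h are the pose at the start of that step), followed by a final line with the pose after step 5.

0 24 120 -132 120 3 1 E
1 30/13 15/4 -255/52 15/4 2 1 N
2 24/13 24/13 -36/13 24/13 2 0 W
3 20/3 60/17 -350/51 60/17 3 0 S
4 24 120 -132 120 3 1 E
5 30/13 15/4 -255/52 15/4 2 1 N
final 2 0 W

n=0: pose=(3,1,E); sL=24, sR=120; mL=-132, mR=120; mL+mR=-12 → advance -1; mR−mL=252 → turn +1·90°
n=1: pose=(2,1,N); sL=30/13, sR=15/4; mL=-255/52, mR=15/4; mL+mR=-15/13 → advance -1; mR−mL=225/26 → turn +1·90°
n=2: pose=(2,0,W); sL=24/13, sR=24/13; mL=-36/13, mR=24/13; mL+mR=-12/13 → advance -1; mR−mL=60/13 → turn +1·90°
n=3: pose=(3,0,S); sL=20/3, sR=60/17; mL=-350/51, mR=60/17; mL+mR=-10/3 → advance -1; mR−mL=530/51 → turn +1·90°
n=4: pose=(3,1,E); sL=24, sR=120; mL=-132, mR=120; mL+mR=-12 → advance -1; mR−mL=252 → turn +1·90°
n=5: pose=(2,1,N); sL=30/13, sR=15/4; mL=-255/52, mR=15/4; mL+mR=-15/13 → advance -1; mR−mL=225/26 → turn +1·90°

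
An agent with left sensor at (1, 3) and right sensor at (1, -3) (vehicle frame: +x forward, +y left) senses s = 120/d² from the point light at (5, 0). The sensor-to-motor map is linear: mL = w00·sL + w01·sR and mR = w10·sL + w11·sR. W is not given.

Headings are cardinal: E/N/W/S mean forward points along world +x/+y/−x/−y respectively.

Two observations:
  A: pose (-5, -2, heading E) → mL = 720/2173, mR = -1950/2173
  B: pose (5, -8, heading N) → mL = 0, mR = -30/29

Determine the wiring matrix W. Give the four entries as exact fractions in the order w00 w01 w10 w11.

1 -1 -1 1/2

obs A: pose=(-5,-2,E) → sL=60/41, sR=60/53, mL=720/2173, mR=-1950/2173
obs B: pose=(5,-8,N) → sL=60/29, sR=60/29, mL=0, mR=-30/29
sensor matrix S = [[60/41, 60/53], [60/29, 60/29]]; det S = 43200/63017
solve [mL_A; mL_B] = S·[w00; w01] and [mR_A; mR_B] = S·[w10; w11]:
  w00 = 1, w01 = -1, w10 = -1, w11 = 1/2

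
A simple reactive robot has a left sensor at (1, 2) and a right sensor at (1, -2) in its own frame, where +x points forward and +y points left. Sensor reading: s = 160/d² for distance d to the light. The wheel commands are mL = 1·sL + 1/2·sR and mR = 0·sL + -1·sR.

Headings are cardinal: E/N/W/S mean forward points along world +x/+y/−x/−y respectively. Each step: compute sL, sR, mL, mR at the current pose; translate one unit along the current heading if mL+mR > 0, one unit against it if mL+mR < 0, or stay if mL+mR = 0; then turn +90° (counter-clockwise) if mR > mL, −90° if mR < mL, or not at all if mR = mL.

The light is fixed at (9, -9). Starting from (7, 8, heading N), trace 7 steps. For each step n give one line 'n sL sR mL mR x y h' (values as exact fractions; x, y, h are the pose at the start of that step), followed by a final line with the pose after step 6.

n=0: pose=(7,8,N); sL=8/17, sR=40/81; mL=988/1377, mR=-40/81; mL+mR=308/1377 → advance +1; mR−mL=-556/459 → turn -1·90°
n=1: pose=(7,9,E); sL=160/401, sR=160/257; mL=73200/103057, mR=-160/257; mL+mR=9040/103057 → advance +1; mR−mL=-137360/103057 → turn -1·90°
n=2: pose=(8,9,S); sL=16/29, sR=80/149; mL=3544/4321, mR=-80/149; mL+mR=1224/4321 → advance +1; mR−mL=-5864/4321 → turn -1·90°
n=3: pose=(8,8,W); sL=160/229, sR=32/73; mL=15344/16717, mR=-32/73; mL+mR=8016/16717 → advance +1; mR−mL=-22672/16717 → turn -1·90°
n=4: pose=(7,8,N); sL=8/17, sR=40/81; mL=988/1377, mR=-40/81; mL+mR=308/1377 → advance +1; mR−mL=-556/459 → turn -1·90°
n=5: pose=(7,9,E); sL=160/401, sR=160/257; mL=73200/103057, mR=-160/257; mL+mR=9040/103057 → advance +1; mR−mL=-137360/103057 → turn -1·90°
n=6: pose=(8,9,S); sL=16/29, sR=80/149; mL=3544/4321, mR=-80/149; mL+mR=1224/4321 → advance +1; mR−mL=-5864/4321 → turn -1·90°

0 8/17 40/81 988/1377 -40/81 7 8 N
1 160/401 160/257 73200/103057 -160/257 7 9 E
2 16/29 80/149 3544/4321 -80/149 8 9 S
3 160/229 32/73 15344/16717 -32/73 8 8 W
4 8/17 40/81 988/1377 -40/81 7 8 N
5 160/401 160/257 73200/103057 -160/257 7 9 E
6 16/29 80/149 3544/4321 -80/149 8 9 S
final 8 8 W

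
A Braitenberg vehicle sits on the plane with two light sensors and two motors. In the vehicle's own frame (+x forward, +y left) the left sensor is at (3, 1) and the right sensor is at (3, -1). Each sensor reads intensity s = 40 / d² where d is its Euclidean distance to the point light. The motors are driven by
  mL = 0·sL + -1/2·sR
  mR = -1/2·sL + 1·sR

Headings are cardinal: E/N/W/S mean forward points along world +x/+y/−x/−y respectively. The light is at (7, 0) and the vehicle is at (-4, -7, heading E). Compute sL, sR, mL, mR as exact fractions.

2/5 5/16 -5/32 9/80

left sensor world pos  = (-1, -6); dL² = 100
right sensor world pos = (-1, -8); dR² = 128
sL = 40/100 = 2/5
sR = 40/128 = 5/16
mL = 0·sL + -1/2·sR = -5/32
mR = -1/2·sL + 1·sR = 9/80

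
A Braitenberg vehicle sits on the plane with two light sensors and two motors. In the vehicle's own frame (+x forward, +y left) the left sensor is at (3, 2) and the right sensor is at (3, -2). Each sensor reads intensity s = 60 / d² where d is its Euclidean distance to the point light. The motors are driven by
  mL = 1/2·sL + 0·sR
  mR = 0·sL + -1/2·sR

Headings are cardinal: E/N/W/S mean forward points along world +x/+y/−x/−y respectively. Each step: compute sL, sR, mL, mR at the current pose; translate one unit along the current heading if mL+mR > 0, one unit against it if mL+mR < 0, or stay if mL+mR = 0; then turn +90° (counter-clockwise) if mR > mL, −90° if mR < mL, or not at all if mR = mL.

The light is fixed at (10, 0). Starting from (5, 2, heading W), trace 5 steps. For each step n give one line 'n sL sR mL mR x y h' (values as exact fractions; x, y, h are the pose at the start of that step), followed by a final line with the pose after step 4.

0 15/16 3/4 15/32 -3/8 5 2 W
1 60/89 60/41 30/89 -30/41 4 2 N
2 10/3 6 5/3 -3 4 1 E
3 60/29 12/17 30/29 -6/17 3 1 S
4 15/26 15/26 15/52 -15/52 3 0 W
final 3 0 N

n=0: pose=(5,2,W); sL=15/16, sR=3/4; mL=15/32, mR=-3/8; mL+mR=3/32 → advance +1; mR−mL=-27/32 → turn -1·90°
n=1: pose=(4,2,N); sL=60/89, sR=60/41; mL=30/89, mR=-30/41; mL+mR=-1440/3649 → advance -1; mR−mL=-3900/3649 → turn -1·90°
n=2: pose=(4,1,E); sL=10/3, sR=6; mL=5/3, mR=-3; mL+mR=-4/3 → advance -1; mR−mL=-14/3 → turn -1·90°
n=3: pose=(3,1,S); sL=60/29, sR=12/17; mL=30/29, mR=-6/17; mL+mR=336/493 → advance +1; mR−mL=-684/493 → turn -1·90°
n=4: pose=(3,0,W); sL=15/26, sR=15/26; mL=15/52, mR=-15/52; mL+mR=0 → advance +0; mR−mL=-15/26 → turn -1·90°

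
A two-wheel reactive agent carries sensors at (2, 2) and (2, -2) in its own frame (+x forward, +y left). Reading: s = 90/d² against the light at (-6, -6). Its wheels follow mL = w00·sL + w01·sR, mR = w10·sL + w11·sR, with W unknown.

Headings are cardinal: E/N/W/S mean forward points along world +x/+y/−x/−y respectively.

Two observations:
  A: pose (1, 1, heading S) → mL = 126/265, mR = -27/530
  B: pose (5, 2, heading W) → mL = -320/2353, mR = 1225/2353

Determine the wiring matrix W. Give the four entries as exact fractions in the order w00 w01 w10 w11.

obs A: pose=(1,1,S) → sL=45/53, sR=9/5, mL=126/265, mR=-27/530
obs B: pose=(5,2,W) → sL=10/13, sR=90/181, mL=-320/2353, mR=1225/2353
sensor matrix S = [[45/53, 9/5], [10/13, 90/181]]; det S = -120024/124709
solve [mL_A; mL_B] = S·[w00; w01] and [mR_A; mR_B] = S·[w10; w11]:
  w00 = -1/2, w01 = 1/2, w10 = 1, w11 = -1/2

-1/2 1/2 1 -1/2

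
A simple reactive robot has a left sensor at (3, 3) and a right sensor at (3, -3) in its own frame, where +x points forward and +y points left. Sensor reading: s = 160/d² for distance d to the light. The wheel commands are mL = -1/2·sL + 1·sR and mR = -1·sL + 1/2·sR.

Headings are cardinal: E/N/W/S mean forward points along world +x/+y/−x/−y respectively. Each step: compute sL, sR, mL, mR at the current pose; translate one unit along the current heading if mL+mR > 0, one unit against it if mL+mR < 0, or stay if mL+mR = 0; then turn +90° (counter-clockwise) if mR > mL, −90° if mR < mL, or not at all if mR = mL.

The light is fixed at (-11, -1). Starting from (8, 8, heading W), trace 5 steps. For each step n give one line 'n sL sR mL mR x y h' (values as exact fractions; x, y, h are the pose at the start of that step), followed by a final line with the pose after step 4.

0 40/73 2/5 46/365 -127/365 8 8 W
1 160/433 160/673 15440/291409 -73040/291409 9 8 N
2 16/65 80/277 2984/18005 -1832/18005 9 7 E
3 160/601 160/349 68240/209749 -7760/209749 10 7 S
4 8/17 20/53 128/901 -254/901 10 6 W
final 11 6 N

n=0: pose=(8,8,W); sL=40/73, sR=2/5; mL=46/365, mR=-127/365; mL+mR=-81/365 → advance -1; mR−mL=-173/365 → turn -1·90°
n=1: pose=(9,8,N); sL=160/433, sR=160/673; mL=15440/291409, mR=-73040/291409; mL+mR=-57600/291409 → advance -1; mR−mL=-88480/291409 → turn -1·90°
n=2: pose=(9,7,E); sL=16/65, sR=80/277; mL=2984/18005, mR=-1832/18005; mL+mR=1152/18005 → advance +1; mR−mL=-4816/18005 → turn -1·90°
n=3: pose=(10,7,S); sL=160/601, sR=160/349; mL=68240/209749, mR=-7760/209749; mL+mR=60480/209749 → advance +1; mR−mL=-76000/209749 → turn -1·90°
n=4: pose=(10,6,W); sL=8/17, sR=20/53; mL=128/901, mR=-254/901; mL+mR=-126/901 → advance -1; mR−mL=-382/901 → turn -1·90°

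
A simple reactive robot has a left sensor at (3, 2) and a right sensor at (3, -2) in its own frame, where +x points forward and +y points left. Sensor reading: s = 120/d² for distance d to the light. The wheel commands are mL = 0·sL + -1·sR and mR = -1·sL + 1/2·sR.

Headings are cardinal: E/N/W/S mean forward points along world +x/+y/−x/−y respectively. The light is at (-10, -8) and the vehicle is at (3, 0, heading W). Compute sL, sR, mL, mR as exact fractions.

left sensor world pos  = (0, -2); dL² = 136
right sensor world pos = (0, 2); dR² = 200
sL = 120/136 = 15/17
sR = 120/200 = 3/5
mL = 0·sL + -1·sR = -3/5
mR = -1·sL + 1/2·sR = -99/170

15/17 3/5 -3/5 -99/170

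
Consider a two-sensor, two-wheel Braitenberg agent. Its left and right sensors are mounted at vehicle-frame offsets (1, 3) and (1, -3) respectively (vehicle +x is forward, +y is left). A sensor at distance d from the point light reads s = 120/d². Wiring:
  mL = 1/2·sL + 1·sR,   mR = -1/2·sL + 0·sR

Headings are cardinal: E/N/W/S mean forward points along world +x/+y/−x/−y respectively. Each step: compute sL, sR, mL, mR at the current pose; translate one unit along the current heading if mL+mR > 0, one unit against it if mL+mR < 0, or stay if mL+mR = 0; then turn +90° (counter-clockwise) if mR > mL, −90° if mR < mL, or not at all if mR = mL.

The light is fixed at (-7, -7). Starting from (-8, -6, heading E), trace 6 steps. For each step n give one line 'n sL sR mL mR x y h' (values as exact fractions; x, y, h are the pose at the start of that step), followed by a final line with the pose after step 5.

0 15/2 30 135/4 -15/4 -8 -6 E
1 40/3 40/3 20 -20/3 -7 -6 S
2 12 12 18 -6 -7 -7 W
3 120/17 24 468/17 -60/17 -8 -7 N
4 15/2 30 135/4 -15/4 -8 -6 E
5 40/3 40/3 20 -20/3 -7 -6 S
final -7 -7 W

n=0: pose=(-8,-6,E); sL=15/2, sR=30; mL=135/4, mR=-15/4; mL+mR=30 → advance +1; mR−mL=-75/2 → turn -1·90°
n=1: pose=(-7,-6,S); sL=40/3, sR=40/3; mL=20, mR=-20/3; mL+mR=40/3 → advance +1; mR−mL=-80/3 → turn -1·90°
n=2: pose=(-7,-7,W); sL=12, sR=12; mL=18, mR=-6; mL+mR=12 → advance +1; mR−mL=-24 → turn -1·90°
n=3: pose=(-8,-7,N); sL=120/17, sR=24; mL=468/17, mR=-60/17; mL+mR=24 → advance +1; mR−mL=-528/17 → turn -1·90°
n=4: pose=(-8,-6,E); sL=15/2, sR=30; mL=135/4, mR=-15/4; mL+mR=30 → advance +1; mR−mL=-75/2 → turn -1·90°
n=5: pose=(-7,-6,S); sL=40/3, sR=40/3; mL=20, mR=-20/3; mL+mR=40/3 → advance +1; mR−mL=-80/3 → turn -1·90°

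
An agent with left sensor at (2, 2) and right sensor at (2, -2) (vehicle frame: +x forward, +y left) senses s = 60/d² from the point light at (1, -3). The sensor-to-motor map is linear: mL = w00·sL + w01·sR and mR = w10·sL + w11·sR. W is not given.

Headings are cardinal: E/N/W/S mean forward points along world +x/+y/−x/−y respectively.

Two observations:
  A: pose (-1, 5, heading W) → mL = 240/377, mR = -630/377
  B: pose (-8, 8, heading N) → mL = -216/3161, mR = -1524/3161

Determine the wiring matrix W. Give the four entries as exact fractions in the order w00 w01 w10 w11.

obs A: pose=(-1,5,W) → sL=15/13, sR=15/29, mL=240/377, mR=-630/377
obs B: pose=(-8,8,N) → sL=6/29, sR=30/109, mL=-216/3161, mR=-1524/3161
sensor matrix S = [[15/13, 15/29], [6/29, 30/109]]; det S = 250920/1191697
solve [mL_A; mL_B] = S·[w00; w01] and [mR_A; mR_B] = S·[w10; w11]:
  w00 = 1, w01 = -1, w10 = -1, w11 = -1

1 -1 -1 -1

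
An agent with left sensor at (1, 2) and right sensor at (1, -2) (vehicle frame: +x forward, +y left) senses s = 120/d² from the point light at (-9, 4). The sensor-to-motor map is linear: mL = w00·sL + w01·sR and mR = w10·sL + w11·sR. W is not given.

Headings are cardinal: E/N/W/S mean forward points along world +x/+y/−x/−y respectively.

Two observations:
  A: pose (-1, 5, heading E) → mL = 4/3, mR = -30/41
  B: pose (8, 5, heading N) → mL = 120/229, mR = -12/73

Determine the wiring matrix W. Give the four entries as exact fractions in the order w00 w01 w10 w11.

1 0 0 -1/2

obs A: pose=(-1,5,E) → sL=4/3, sR=60/41, mL=4/3, mR=-30/41
obs B: pose=(8,5,N) → sL=120/229, sR=24/73, mL=120/229, mR=-12/73
sensor matrix S = [[4/3, 60/41], [120/229, 24/73]]; det S = -225152/685397
solve [mL_A; mL_B] = S·[w00; w01] and [mR_A; mR_B] = S·[w10; w11]:
  w00 = 1, w01 = 0, w10 = 0, w11 = -1/2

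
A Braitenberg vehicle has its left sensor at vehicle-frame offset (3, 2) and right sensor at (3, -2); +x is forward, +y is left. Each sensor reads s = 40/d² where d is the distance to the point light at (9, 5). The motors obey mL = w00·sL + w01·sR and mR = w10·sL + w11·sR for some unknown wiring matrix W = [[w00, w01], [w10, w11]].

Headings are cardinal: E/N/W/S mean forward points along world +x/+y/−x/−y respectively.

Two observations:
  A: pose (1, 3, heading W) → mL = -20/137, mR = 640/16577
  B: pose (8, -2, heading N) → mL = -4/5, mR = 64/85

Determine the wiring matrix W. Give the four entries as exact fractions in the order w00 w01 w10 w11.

obs A: pose=(1,3,W) → sL=40/137, sR=40/121, mL=-20/137, mR=640/16577
obs B: pose=(8,-2,N) → sL=8/5, sR=40/17, mL=-4/5, mR=64/85
sensor matrix S = [[40/137, 40/121], [8/5, 40/17]]; det S = 44544/281809
solve [mL_A; mL_B] = S·[w00; w01] and [mR_A; mR_B] = S·[w10; w11]:
  w00 = -1/2, w01 = 0, w10 = -1, w11 = 1

-1/2 0 -1 1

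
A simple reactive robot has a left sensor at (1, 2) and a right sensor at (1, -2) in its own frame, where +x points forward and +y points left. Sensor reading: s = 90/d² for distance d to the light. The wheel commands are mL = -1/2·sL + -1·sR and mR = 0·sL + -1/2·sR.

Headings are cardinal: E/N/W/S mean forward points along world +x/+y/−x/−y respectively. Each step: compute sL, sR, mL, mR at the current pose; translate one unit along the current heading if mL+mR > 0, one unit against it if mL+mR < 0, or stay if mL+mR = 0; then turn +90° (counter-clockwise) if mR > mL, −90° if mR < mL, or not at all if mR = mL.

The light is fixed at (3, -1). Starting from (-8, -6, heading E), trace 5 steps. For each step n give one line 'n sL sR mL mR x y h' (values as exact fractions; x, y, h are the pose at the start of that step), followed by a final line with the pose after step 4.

n=0: pose=(-8,-6,E); sL=90/109, sR=90/149; mL=-16515/16241, mR=-45/149; mL+mR=-21420/16241 → advance -1; mR−mL=11610/16241 → turn +1·90°
n=1: pose=(-9,-6,N); sL=45/106, sR=45/58; mL=-6075/6148, mR=-45/116; mL+mR=-2115/1537 → advance -1; mR−mL=1845/3074 → turn +1·90°
n=2: pose=(-9,-7,W); sL=90/233, sR=18/37; mL=-5859/8621, mR=-9/37; mL+mR=-7956/8621 → advance -1; mR−mL=3762/8621 → turn +1·90°
n=3: pose=(-8,-7,S); sL=9/13, sR=45/109; mL=-2151/2834, mR=-45/218; mL+mR=-1368/1417 → advance -1; mR−mL=783/1417 → turn +1·90°
n=4: pose=(-8,-6,E); sL=90/109, sR=90/149; mL=-16515/16241, mR=-45/149; mL+mR=-21420/16241 → advance -1; mR−mL=11610/16241 → turn +1·90°

0 90/109 90/149 -16515/16241 -45/149 -8 -6 E
1 45/106 45/58 -6075/6148 -45/116 -9 -6 N
2 90/233 18/37 -5859/8621 -9/37 -9 -7 W
3 9/13 45/109 -2151/2834 -45/218 -8 -7 S
4 90/109 90/149 -16515/16241 -45/149 -8 -6 E
final -9 -6 N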